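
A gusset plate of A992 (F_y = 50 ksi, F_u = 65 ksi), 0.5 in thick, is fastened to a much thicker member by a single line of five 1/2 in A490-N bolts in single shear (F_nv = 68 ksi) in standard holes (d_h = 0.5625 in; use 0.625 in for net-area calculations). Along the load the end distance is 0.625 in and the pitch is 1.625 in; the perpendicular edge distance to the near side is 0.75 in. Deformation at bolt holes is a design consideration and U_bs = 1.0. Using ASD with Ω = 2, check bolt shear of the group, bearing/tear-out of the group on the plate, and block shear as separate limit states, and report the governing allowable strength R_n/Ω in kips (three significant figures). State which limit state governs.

Bolt shear: A_b = π·0.5²/4 = 0.1963 in²; R_n = 68 × 0.1963 × 5 × 1 = 66.76 kips → 66.76 / 2 = 33.4 kips.
Bearing: edge l_c = 0.3438, r_n = 13.41 kips; interior l_c = 1.062, r_n = 39 kips; R_n = 13.41 + 4·39 = 169.4 kips → 84.7 kips.
Block shear: A_gv = 3.562, A_nv = 2.156, A_nt = 0.2188 in²; R_n = min(0.6F_uA_nv, 0.6F_yA_gv) + U_bs·F_u·A_nt = 98.31 kips → 49.2 kips.
Bolt shear governs: 33.4 kips.

33.4 kips (bolt shear governs)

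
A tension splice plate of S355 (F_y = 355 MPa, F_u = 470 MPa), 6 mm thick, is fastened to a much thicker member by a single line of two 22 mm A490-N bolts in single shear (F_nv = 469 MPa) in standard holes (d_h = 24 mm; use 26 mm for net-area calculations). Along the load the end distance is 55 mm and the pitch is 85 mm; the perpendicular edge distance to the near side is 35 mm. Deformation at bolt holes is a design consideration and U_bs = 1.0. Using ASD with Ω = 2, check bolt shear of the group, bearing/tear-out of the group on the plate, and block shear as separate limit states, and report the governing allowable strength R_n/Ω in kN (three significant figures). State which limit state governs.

116 kN (block shear governs)

Bolt shear: A_b = π·22²/4 = 380.1 mm²; R_n = 469 × 380.1 × 2 × 1 / 1000 = 356.6 kN → 356.6 / 2 = 178 kN.
Bearing: edge l_c = 43, r_n = 145.5 kN; interior l_c = 61, r_n = 148.9 kN; R_n = 145.5 + 1·148.9 = 294.4 kN → 147 kN.
Block shear: A_gv = 840, A_nv = 606, A_nt = 132 mm²; R_n = min(0.6F_uA_nv, 0.6F_yA_gv) + U_bs·F_u·A_nt = 232.9 kN → 116 kN.
Block shear governs: 116 kN.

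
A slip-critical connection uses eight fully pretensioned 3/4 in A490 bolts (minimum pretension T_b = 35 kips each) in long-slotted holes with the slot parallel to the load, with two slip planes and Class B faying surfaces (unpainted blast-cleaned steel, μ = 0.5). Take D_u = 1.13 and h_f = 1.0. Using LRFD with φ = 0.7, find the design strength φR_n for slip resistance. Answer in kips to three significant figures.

221 kips

R_n = μ · D_u · h_f · T_b · n_s · n_b = 0.5 × 1.13 × 1.0 × 35 × 2 × 8 = 316.4 kips.
Design strength φR_n = 0.7 × 316.4 = 221 kips.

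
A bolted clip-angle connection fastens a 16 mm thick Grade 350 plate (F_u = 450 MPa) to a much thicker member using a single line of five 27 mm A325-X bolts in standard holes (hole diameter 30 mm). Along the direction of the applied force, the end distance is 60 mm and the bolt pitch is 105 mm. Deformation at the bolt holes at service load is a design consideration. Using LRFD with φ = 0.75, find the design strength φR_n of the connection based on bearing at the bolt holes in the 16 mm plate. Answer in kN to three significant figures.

1690 kN

Per bolt r_n = 1.2 l_c t F_u ≤ 2.4 d t F_u; upper limit = 2.4 × 27 × 16 × 450 / 1000 = 466.6 kN.
Edge bolt: l_c = 60 − 30/2 = 45 mm → 1.2 × 45 × 16 × 450 / 1000 = 388.8 → r_n = 388.8 kN.
Interior bolts: l_c = 105 − 30 = 75 mm → 1.2 × 75 × 16 × 450 / 1000 = 648 → r_n = 466.6 kN.
R_n = 1 × 388.8 + 4 × 466.6 = 2255 kN.
Design strength φR_n = 0.75 × 2255 = 1690 kN.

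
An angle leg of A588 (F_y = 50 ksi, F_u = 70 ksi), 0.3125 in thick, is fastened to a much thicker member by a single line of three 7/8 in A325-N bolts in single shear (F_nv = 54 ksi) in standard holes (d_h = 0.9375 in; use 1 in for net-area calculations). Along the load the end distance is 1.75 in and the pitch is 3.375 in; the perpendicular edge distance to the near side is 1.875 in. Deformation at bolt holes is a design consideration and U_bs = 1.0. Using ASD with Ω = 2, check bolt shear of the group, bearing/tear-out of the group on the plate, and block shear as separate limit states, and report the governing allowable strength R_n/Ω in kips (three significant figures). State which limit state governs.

Bolt shear: A_b = π·0.875²/4 = 0.6013 in²; R_n = 54 × 0.6013 × 3 × 1 = 97.41 kips → 97.41 / 2 = 48.7 kips.
Bearing: edge l_c = 1.281, r_n = 33.63 kips; interior l_c = 2.438, r_n = 45.94 kips; R_n = 33.63 + 2·45.94 = 125.5 kips → 62.8 kips.
Block shear: A_gv = 2.656, A_nv = 1.875, A_nt = 0.4297 in²; R_n = min(0.6F_uA_nv, 0.6F_yA_gv) + U_bs·F_u·A_nt = 108.8 kips → 54.4 kips.
Bolt shear governs: 48.7 kips.

48.7 kips (bolt shear governs)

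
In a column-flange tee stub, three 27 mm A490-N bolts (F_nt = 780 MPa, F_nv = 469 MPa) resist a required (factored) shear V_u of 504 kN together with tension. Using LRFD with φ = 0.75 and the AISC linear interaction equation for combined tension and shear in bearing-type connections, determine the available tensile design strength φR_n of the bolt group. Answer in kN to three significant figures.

468 kN

A_b = π·27²/4 = 572.6 mm²; f_rv = 504 × 1000 / (3 × 572.6) = 293.4 MPa.
F'_nt = 1.3 F_nt − (F_nt / φF_nv) f_rv = 1.3·780 − (780/(0.75·469))·293.4 = 363.3 MPa, capped at F_nt → F'_nt = 363.3 MPa.
R_n = F'_nt · A_b · n = 363.3 × 572.6 × 3 / 1000 = 624.1 kN.
Design strength φR_n = 0.75 × 624.1 = 468 kN.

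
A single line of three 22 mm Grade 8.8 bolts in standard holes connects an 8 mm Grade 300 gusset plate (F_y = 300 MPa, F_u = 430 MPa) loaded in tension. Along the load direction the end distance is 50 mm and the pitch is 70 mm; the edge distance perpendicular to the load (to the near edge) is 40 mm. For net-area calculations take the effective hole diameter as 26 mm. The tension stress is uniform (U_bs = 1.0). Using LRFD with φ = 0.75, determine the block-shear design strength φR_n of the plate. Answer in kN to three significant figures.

Shear plane L_v = 50 + 2·70 = 190 mm; A_gv = 190 × 8 = 1520 mm².
A_nv = (190 − 2.5·26) × 8 = 1000 mm².
A_nt = (40 − 0.5·26) × 8 = 216 mm².
0.6 F_u A_nv = 258 kN; 0.6 F_y A_gv = 273.6 kN → shear rupture governs the shear term.
R_n = 258 + 1.0 × 430 × 216 / 1000 = 350.9 kN.
Design strength φR_n = 0.75 × 350.9 = 263 kN.

263 kN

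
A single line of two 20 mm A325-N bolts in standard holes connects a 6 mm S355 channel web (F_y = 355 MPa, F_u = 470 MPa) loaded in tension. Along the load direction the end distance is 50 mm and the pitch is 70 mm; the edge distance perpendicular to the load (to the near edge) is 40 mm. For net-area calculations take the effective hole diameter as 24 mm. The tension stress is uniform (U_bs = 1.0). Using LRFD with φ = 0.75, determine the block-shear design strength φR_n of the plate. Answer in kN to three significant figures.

166 kN

Shear plane L_v = 50 + 1·70 = 120 mm; A_gv = 120 × 6 = 720 mm².
A_nv = (120 − 1.5·24) × 6 = 504 mm².
A_nt = (40 − 0.5·24) × 6 = 168 mm².
0.6 F_u A_nv = 142.1 kN; 0.6 F_y A_gv = 153.4 kN → shear rupture governs the shear term.
R_n = 142.1 + 1.0 × 470 × 168 / 1000 = 221.1 kN.
Design strength φR_n = 0.75 × 221.1 = 166 kN.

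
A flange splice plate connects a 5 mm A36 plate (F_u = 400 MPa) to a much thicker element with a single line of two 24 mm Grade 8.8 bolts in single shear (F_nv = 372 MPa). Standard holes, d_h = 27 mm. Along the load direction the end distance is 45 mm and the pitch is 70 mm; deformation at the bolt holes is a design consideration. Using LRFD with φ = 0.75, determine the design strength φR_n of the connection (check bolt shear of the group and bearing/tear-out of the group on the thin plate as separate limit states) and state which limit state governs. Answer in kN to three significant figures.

Bolt shear: A_b = π·24²/4 = 452.4 mm²; R_n = 372 × 452.4 × 2 × 1 / 1000 = 336.6 kN → 0.75 × 336.6 = 252 kN.
Bearing (1.2 l_c t F_u ≤ 2.4 d t F_u): upper limit = 2.4·24·5·400 / 1000 = 115.2 kN.
  Edge l_c = 45 − 27/2 = 31.5 → r_n = 75.6 kN; interior l_c = 70 − 27 = 43 → r_n = 103.2 kN.
  R_n,bearing = 1·75.6 + 1·103.2 = 178.8 kN → 0.75 × 178.8 = 134 kN.
Bearing governs: 134 kN.

134 kN (bearing governs)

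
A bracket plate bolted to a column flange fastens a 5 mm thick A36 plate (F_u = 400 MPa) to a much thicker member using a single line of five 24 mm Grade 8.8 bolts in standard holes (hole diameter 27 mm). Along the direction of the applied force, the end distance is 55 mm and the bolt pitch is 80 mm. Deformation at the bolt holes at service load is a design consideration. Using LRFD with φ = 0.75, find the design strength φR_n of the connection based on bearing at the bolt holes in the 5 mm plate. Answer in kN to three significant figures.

420 kN

Per bolt r_n = 1.2 l_c t F_u ≤ 2.4 d t F_u; upper limit = 2.4 × 24 × 5 × 400 / 1000 = 115.2 kN.
Edge bolt: l_c = 55 − 27/2 = 41.5 mm → 1.2 × 41.5 × 5 × 400 / 1000 = 99.6 → r_n = 99.6 kN.
Interior bolts: l_c = 80 − 27 = 53 mm → 1.2 × 53 × 5 × 400 / 1000 = 127.2 → r_n = 115.2 kN.
R_n = 1 × 99.6 + 4 × 115.2 = 560.4 kN.
Design strength φR_n = 0.75 × 560.4 = 420 kN.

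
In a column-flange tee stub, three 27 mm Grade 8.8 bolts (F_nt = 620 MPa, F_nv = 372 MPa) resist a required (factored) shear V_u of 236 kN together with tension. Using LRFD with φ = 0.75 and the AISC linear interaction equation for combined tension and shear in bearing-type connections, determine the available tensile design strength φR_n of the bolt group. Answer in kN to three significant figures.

645 kN

A_b = π·27²/4 = 572.6 mm²; f_rv = 236 × 1000 / (3 × 572.6) = 137.4 MPa.
F'_nt = 1.3 F_nt − (F_nt / φF_nv) f_rv = 1.3·620 − (620/(0.75·372))·137.4 = 500.7 MPa, capped at F_nt → F'_nt = 500.7 MPa.
R_n = F'_nt · A_b · n = 500.7 × 572.6 × 3 / 1000 = 860 kN.
Design strength φR_n = 0.75 × 860 = 645 kN.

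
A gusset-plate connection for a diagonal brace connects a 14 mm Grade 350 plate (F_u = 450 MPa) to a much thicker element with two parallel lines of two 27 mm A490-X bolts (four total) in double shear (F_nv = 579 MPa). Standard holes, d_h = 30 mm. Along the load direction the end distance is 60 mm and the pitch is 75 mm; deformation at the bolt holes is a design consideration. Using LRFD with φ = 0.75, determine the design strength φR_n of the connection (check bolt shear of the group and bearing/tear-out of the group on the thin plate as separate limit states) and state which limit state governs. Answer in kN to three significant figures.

1020 kN (bearing governs)

Bolt shear: A_b = π·27²/4 = 572.6 mm²; R_n = 579 × 572.6 × 4 × 2 / 1000 = 2652 kN → 0.75 × 2652 = 1990 kN.
Bearing (1.2 l_c t F_u ≤ 2.4 d t F_u): upper limit = 2.4·27·14·450 / 1000 = 408.2 kN.
  Edge l_c = 60 − 30/2 = 45 → r_n = 340.2 kN; interior l_c = 75 − 30 = 45 → r_n = 340.2 kN.
  R_n,bearing = 2·340.2 + 2·340.2 = 1361 kN → 0.75 × 1361 = 1020 kN.
Bearing governs: 1020 kN.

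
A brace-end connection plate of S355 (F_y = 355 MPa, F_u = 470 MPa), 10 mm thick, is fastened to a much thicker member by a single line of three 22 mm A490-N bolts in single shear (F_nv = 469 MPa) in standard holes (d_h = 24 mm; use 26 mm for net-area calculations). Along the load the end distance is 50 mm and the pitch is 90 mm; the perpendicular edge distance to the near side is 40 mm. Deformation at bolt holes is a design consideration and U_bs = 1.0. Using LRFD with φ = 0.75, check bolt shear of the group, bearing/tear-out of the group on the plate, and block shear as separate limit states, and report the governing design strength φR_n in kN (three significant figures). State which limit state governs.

401 kN (bolt shear governs)

Bolt shear: A_b = π·22²/4 = 380.1 mm²; R_n = 469 × 380.1 × 3 × 1 / 1000 = 534.8 kN → 0.75 × 534.8 = 401 kN.
Bearing: edge l_c = 38, r_n = 214.3 kN; interior l_c = 66, r_n = 248.2 kN; R_n = 214.3 + 2·248.2 = 710.6 kN → 533 kN.
Block shear: A_gv = 2300, A_nv = 1650, A_nt = 270 mm²; R_n = min(0.6F_uA_nv, 0.6F_yA_gv) + U_bs·F_u·A_nt = 592.2 kN → 444 kN.
Bolt shear governs: 401 kN.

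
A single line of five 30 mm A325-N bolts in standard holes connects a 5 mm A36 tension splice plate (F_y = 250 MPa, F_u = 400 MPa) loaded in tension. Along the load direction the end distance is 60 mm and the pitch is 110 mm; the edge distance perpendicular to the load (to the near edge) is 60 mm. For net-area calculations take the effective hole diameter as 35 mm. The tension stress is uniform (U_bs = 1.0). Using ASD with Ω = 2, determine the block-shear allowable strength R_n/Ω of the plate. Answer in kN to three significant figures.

Shear plane L_v = 60 + 4·110 = 500 mm; A_gv = 500 × 5 = 2500 mm².
A_nv = (500 − 4.5·35) × 5 = 1712 mm².
A_nt = (60 − 0.5·35) × 5 = 212.5 mm².
0.6 F_u A_nv = 411 kN; 0.6 F_y A_gv = 375 kN → shear yielding governs the shear term.
R_n = 375 + 1.0 × 400 × 212.5 / 1000 = 460 kN.
Allowable strength R_n/Ω = 460 / 2 = 230 kN.

230 kN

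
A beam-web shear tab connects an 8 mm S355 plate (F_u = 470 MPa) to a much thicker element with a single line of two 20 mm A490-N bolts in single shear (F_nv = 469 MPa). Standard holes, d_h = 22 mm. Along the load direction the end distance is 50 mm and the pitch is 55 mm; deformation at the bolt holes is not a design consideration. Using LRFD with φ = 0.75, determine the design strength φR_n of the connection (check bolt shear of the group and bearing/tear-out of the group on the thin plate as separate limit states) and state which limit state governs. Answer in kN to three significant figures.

221 kN (bolt shear governs)

Bolt shear: A_b = π·20²/4 = 314.2 mm²; R_n = 469 × 314.2 × 2 × 1 / 1000 = 294.7 kN → 0.75 × 294.7 = 221 kN.
Bearing (1.5 l_c t F_u ≤ 3.0 d t F_u): upper limit = 3.0·20·8·470 / 1000 = 225.6 kN.
  Edge l_c = 50 − 22/2 = 39 → r_n = 220 kN; interior l_c = 55 − 22 = 33 → r_n = 186.1 kN.
  R_n,bearing = 1·220 + 1·186.1 = 406.1 kN → 0.75 × 406.1 = 305 kN.
Bolt shear governs: 221 kN.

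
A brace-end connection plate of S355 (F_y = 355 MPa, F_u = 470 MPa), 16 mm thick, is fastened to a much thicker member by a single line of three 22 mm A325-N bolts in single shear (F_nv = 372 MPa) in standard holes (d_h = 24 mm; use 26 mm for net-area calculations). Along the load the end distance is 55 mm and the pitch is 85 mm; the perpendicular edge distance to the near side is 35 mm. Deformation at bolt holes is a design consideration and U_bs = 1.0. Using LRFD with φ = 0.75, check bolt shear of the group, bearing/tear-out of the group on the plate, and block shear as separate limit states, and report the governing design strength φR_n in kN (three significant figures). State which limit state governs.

Bolt shear: A_b = π·22²/4 = 380.1 mm²; R_n = 372 × 380.1 × 3 × 1 / 1000 = 424.2 kN → 0.75 × 424.2 = 318 kN.
Bearing: edge l_c = 43, r_n = 388 kN; interior l_c = 61, r_n = 397.1 kN; R_n = 388 + 2·397.1 = 1182 kN → 887 kN.
Block shear: A_gv = 3600, A_nv = 2560, A_nt = 352 mm²; R_n = min(0.6F_uA_nv, 0.6F_yA_gv) + U_bs·F_u·A_nt = 887.4 kN → 666 kN.
Bolt shear governs: 318 kN.

318 kN (bolt shear governs)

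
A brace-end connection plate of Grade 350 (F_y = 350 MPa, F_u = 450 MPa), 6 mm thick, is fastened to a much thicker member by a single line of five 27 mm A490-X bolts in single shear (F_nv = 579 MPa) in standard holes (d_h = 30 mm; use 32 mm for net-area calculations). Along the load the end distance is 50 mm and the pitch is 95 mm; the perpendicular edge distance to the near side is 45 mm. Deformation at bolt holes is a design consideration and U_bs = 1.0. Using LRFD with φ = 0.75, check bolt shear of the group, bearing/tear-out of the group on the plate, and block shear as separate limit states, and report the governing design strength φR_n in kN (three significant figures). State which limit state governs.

406 kN (block shear governs)

Bolt shear: A_b = π·27²/4 = 572.6 mm²; R_n = 579 × 572.6 × 5 × 1 / 1000 = 1658 kN → 0.75 × 1658 = 1240 kN.
Bearing: edge l_c = 35, r_n = 113.4 kN; interior l_c = 65, r_n = 175 kN; R_n = 113.4 + 4·175 = 813.2 kN → 610 kN.
Block shear: A_gv = 2580, A_nv = 1716, A_nt = 174 mm²; R_n = min(0.6F_uA_nv, 0.6F_yA_gv) + U_bs·F_u·A_nt = 541.6 kN → 406 kN.
Block shear governs: 406 kN.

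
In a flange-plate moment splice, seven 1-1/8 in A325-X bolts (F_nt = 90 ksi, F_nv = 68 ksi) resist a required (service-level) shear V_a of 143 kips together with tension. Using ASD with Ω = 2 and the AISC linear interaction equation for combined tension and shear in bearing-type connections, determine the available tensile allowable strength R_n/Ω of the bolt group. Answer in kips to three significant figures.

218 kips

A_b = π·1.125²/4 = 0.994 in²; f_rv = 143 / (7 × 0.994) = 20.55 ksi.
F'_nt = 1.3 F_nt − (Ω F_nt / F_nv) f_rv = 1.3·90 − (2·90/68)·20.55 = 62.6 ksi, capped at F_nt → F'_nt = 62.6 ksi.
R_n = F'_nt · A_b · n = 62.6 × 0.994 × 7 = 435.6 kips.
Allowable strength R_n/Ω = 435.6 / 2 = 218 kips.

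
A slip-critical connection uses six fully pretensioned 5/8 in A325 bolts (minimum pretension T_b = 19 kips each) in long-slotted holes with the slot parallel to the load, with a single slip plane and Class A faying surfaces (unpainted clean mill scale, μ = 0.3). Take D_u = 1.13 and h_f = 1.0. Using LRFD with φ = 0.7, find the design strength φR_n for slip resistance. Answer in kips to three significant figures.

R_n = μ · D_u · h_f · T_b · n_s · n_b = 0.3 × 1.13 × 1.0 × 19 × 1 × 6 = 38.65 kips.
Design strength φR_n = 0.7 × 38.65 = 27.1 kips.

27.1 kips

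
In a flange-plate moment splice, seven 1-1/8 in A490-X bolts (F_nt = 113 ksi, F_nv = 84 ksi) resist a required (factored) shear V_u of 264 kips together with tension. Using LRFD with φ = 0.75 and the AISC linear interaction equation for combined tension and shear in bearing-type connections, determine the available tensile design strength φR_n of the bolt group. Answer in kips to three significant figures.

411 kips

A_b = π·1.125²/4 = 0.994 in²; f_rv = 264 / (7 × 0.994) = 37.94 ksi.
F'_nt = 1.3 F_nt − (F_nt / φF_nv) f_rv = 1.3·113 − (113/(0.75·84))·37.94 = 78.85 ksi, capped at F_nt → F'_nt = 78.85 ksi.
R_n = F'_nt · A_b · n = 78.85 × 0.994 × 7 = 548.6 kips.
Design strength φR_n = 0.75 × 548.6 = 411 kips.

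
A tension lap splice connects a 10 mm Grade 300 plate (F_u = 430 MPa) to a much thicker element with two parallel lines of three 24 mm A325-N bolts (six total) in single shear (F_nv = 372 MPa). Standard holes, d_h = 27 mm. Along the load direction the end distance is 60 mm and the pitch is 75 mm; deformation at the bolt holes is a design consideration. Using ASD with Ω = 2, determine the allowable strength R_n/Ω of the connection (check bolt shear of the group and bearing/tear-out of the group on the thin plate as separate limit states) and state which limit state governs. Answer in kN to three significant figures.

Bolt shear: A_b = π·24²/4 = 452.4 mm²; R_n = 372 × 452.4 × 6 × 1 / 1000 = 1010 kN → 1010 / 2 = 505 kN.
Bearing (1.2 l_c t F_u ≤ 2.4 d t F_u): upper limit = 2.4·24·10·430 / 1000 = 247.7 kN.
  Edge l_c = 60 − 27/2 = 46.5 → r_n = 239.9 kN; interior l_c = 75 − 27 = 48 → r_n = 247.7 kN.
  R_n,bearing = 2·239.9 + 4·247.7 = 1471 kN → 1471 / 2 = 735 kN.
Bolt shear governs: 505 kN.

505 kN (bolt shear governs)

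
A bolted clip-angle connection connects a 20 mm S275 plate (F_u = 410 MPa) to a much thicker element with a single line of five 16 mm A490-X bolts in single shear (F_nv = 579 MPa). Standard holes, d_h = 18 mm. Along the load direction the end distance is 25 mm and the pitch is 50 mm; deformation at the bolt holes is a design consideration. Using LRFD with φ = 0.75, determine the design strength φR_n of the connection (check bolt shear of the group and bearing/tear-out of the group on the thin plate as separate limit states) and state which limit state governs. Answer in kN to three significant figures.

437 kN (bolt shear governs)

Bolt shear: A_b = π·16²/4 = 201.1 mm²; R_n = 579 × 201.1 × 5 × 1 / 1000 = 582.1 kN → 0.75 × 582.1 = 437 kN.
Bearing (1.2 l_c t F_u ≤ 2.4 d t F_u): upper limit = 2.4·16·20·410 / 1000 = 314.9 kN.
  Edge l_c = 25 − 18/2 = 16 → r_n = 157.4 kN; interior l_c = 50 − 18 = 32 → r_n = 314.9 kN.
  R_n,bearing = 1·157.4 + 4·314.9 = 1417 kN → 0.75 × 1417 = 1060 kN.
Bolt shear governs: 437 kN.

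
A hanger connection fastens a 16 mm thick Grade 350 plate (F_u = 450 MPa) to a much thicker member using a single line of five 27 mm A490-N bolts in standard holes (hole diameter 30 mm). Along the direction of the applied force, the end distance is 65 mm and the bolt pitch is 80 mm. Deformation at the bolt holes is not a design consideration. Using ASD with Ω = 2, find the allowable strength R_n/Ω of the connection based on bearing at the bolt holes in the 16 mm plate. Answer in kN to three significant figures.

Per bolt r_n = 1.5 l_c t F_u ≤ 3.0 d t F_u; upper limit = 3.0 × 27 × 16 × 450 / 1000 = 583.2 kN.
Edge bolt: l_c = 65 − 30/2 = 50 mm → 1.5 × 50 × 16 × 450 / 1000 = 540 → r_n = 540 kN.
Interior bolts: l_c = 80 − 30 = 50 mm → 1.5 × 50 × 16 × 450 / 1000 = 540 → r_n = 540 kN.
R_n = 1 × 540 + 4 × 540 = 2700 kN.
Allowable strength R_n/Ω = 2700 / 2 = 1350 kN.

1350 kN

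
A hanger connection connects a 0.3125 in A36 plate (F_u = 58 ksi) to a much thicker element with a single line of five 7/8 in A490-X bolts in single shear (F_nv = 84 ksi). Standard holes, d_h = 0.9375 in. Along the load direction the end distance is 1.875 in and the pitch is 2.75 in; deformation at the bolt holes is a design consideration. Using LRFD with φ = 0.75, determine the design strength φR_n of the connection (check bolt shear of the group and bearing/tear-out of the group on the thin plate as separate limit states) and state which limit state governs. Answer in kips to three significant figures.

137 kips (bearing governs)

Bolt shear: A_b = π·0.875²/4 = 0.6013 in²; R_n = 84 × 0.6013 × 5 × 1 = 252.6 kips → 0.75 × 252.6 = 189 kips.
Bearing (1.2 l_c t F_u ≤ 2.4 d t F_u): upper limit = 2.4·0.875·0.3125·58 = 38.06 kips.
  Edge l_c = 1.875 − 0.9375/2 = 1.406 → r_n = 30.59 kips; interior l_c = 2.75 − 0.9375 = 1.812 → r_n = 38.06 kips.
  R_n,bearing = 1·30.59 + 4·38.06 = 182.8 kips → 0.75 × 182.8 = 137 kips.
Bearing governs: 137 kips.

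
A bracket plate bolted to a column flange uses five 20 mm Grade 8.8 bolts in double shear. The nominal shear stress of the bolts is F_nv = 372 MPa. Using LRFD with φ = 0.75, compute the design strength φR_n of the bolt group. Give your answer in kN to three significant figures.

877 kN

A_b = π × 20² / 4 = 314.2 mm².
R_n = F_nv · A_b · n · n_s = 372 × 314.2 × 5 × 2 / 1000 = 1169 kN.
Design strength φR_n = 0.75 × 1169 = 877 kN.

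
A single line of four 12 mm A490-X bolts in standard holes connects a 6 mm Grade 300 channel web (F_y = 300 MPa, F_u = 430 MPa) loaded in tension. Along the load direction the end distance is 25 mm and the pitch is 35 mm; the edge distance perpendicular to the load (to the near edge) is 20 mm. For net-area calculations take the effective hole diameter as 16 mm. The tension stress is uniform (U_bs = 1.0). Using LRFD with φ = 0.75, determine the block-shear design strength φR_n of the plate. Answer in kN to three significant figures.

Shear plane L_v = 25 + 3·35 = 130 mm; A_gv = 130 × 6 = 780 mm².
A_nv = (130 − 3.5·16) × 6 = 444 mm².
A_nt = (20 − 0.5·16) × 6 = 72 mm².
0.6 F_u A_nv = 114.6 kN; 0.6 F_y A_gv = 140.4 kN → shear rupture governs the shear term.
R_n = 114.6 + 1.0 × 430 × 72 / 1000 = 145.5 kN.
Design strength φR_n = 0.75 × 145.5 = 109 kN.

109 kN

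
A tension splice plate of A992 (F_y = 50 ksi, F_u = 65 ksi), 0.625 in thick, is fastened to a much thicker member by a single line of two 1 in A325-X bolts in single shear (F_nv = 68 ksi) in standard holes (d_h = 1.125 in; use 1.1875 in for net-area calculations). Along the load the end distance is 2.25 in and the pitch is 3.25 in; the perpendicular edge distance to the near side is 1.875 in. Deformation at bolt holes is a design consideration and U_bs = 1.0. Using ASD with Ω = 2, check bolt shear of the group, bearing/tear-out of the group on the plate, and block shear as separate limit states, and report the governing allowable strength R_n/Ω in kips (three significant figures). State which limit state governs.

Bolt shear: A_b = π·1²/4 = 0.7854 in²; R_n = 68 × 0.7854 × 2 × 1 = 106.8 kips → 106.8 / 2 = 53.4 kips.
Bearing: edge l_c = 1.688, r_n = 82.27 kips; interior l_c = 2.125, r_n = 97.5 kips; R_n = 82.27 + 1·97.5 = 179.8 kips → 89.9 kips.
Block shear: A_gv = 3.438, A_nv = 2.324, A_nt = 0.8008 in²; R_n = min(0.6F_uA_nv, 0.6F_yA_gv) + U_bs·F_u·A_nt = 142.7 kips → 71.3 kips.
Bolt shear governs: 53.4 kips.

53.4 kips (bolt shear governs)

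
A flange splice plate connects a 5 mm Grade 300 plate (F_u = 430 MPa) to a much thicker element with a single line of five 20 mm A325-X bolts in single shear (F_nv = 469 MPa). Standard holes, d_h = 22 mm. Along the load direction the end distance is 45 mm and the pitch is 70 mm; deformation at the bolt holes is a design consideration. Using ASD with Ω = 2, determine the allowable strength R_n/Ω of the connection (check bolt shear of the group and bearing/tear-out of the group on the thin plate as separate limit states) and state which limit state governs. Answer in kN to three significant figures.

250 kN (bearing governs)

Bolt shear: A_b = π·20²/4 = 314.2 mm²; R_n = 469 × 314.2 × 5 × 1 / 1000 = 736.7 kN → 736.7 / 2 = 368 kN.
Bearing (1.2 l_c t F_u ≤ 2.4 d t F_u): upper limit = 2.4·20·5·430 / 1000 = 103.2 kN.
  Edge l_c = 45 − 22/2 = 34 → r_n = 87.72 kN; interior l_c = 70 − 22 = 48 → r_n = 103.2 kN.
  R_n,bearing = 1·87.72 + 4·103.2 = 500.5 kN → 500.5 / 2 = 250 kN.
Bearing governs: 250 kN.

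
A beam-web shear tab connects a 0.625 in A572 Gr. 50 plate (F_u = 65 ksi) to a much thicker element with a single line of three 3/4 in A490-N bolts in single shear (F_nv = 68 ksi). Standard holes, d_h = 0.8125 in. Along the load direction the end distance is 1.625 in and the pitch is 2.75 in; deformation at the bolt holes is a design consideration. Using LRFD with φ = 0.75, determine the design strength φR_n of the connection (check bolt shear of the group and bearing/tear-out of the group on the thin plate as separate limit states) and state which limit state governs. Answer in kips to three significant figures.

Bolt shear: A_b = π·0.75²/4 = 0.4418 in²; R_n = 68 × 0.4418 × 3 × 1 = 90.12 kips → 0.75 × 90.12 = 67.6 kips.
Bearing (1.2 l_c t F_u ≤ 2.4 d t F_u): upper limit = 2.4·0.75·0.625·65 = 73.12 kips.
  Edge l_c = 1.625 − 0.8125/2 = 1.219 → r_n = 59.41 kips; interior l_c = 2.75 − 0.8125 = 1.938 → r_n = 73.12 kips.
  R_n,bearing = 1·59.41 + 2·73.12 = 205.7 kips → 0.75 × 205.7 = 154 kips.
Bolt shear governs: 67.6 kips.

67.6 kips (bolt shear governs)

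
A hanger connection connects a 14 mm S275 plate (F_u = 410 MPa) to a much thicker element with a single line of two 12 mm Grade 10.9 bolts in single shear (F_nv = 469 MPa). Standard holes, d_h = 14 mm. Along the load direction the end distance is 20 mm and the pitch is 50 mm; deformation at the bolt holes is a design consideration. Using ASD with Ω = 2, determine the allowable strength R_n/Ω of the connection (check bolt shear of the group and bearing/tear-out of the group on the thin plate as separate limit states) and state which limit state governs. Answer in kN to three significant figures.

53 kN (bolt shear governs)

Bolt shear: A_b = π·12²/4 = 113.1 mm²; R_n = 469 × 113.1 × 2 × 1 / 1000 = 106.1 kN → 106.1 / 2 = 53 kN.
Bearing (1.2 l_c t F_u ≤ 2.4 d t F_u): upper limit = 2.4·12·14·410 / 1000 = 165.3 kN.
  Edge l_c = 20 − 14/2 = 13 → r_n = 89.54 kN; interior l_c = 50 − 14 = 36 → r_n = 165.3 kN.
  R_n,bearing = 1·89.54 + 1·165.3 = 254.9 kN → 254.9 / 2 = 127 kN.
Bolt shear governs: 53 kN.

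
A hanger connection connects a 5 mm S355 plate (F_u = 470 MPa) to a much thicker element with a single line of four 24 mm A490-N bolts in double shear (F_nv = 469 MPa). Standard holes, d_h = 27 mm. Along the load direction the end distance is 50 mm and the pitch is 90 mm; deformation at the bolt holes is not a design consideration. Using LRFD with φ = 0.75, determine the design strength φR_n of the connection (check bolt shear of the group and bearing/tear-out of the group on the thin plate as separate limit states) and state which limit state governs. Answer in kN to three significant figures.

Bolt shear: A_b = π·24²/4 = 452.4 mm²; R_n = 469 × 452.4 × 4 × 2 / 1000 = 1697 kN → 0.75 × 1697 = 1270 kN.
Bearing (1.5 l_c t F_u ≤ 3.0 d t F_u): upper limit = 3.0·24·5·470 / 1000 = 169.2 kN.
  Edge l_c = 50 − 27/2 = 36.5 → r_n = 128.7 kN; interior l_c = 90 − 27 = 63 → r_n = 169.2 kN.
  R_n,bearing = 1·128.7 + 3·169.2 = 636.3 kN → 0.75 × 636.3 = 477 kN.
Bearing governs: 477 kN.

477 kN (bearing governs)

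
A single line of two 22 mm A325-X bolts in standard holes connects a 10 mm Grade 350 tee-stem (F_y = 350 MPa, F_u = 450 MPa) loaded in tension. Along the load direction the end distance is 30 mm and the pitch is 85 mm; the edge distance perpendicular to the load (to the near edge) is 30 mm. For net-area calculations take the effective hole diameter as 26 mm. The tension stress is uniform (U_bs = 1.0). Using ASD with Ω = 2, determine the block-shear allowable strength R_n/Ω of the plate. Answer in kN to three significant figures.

Shear plane L_v = 30 + 1·85 = 115 mm; A_gv = 115 × 10 = 1150 mm².
A_nv = (115 − 1.5·26) × 10 = 760 mm².
A_nt = (30 − 0.5·26) × 10 = 170 mm².
0.6 F_u A_nv = 205.2 kN; 0.6 F_y A_gv = 241.5 kN → shear rupture governs the shear term.
R_n = 205.2 + 1.0 × 450 × 170 / 1000 = 281.7 kN.
Allowable strength R_n/Ω = 281.7 / 2 = 141 kN.

141 kN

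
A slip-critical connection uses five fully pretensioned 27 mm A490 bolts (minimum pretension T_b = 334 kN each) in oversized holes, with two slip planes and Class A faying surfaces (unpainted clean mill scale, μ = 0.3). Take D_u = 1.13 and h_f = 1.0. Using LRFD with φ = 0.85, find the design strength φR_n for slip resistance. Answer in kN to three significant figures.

962 kN

R_n = μ · D_u · h_f · T_b · n_s · n_b = 0.3 × 1.13 × 1.0 × 334 × 2 × 5 = 1132 kN.
Design strength φR_n = 0.85 × 1132 = 962 kN.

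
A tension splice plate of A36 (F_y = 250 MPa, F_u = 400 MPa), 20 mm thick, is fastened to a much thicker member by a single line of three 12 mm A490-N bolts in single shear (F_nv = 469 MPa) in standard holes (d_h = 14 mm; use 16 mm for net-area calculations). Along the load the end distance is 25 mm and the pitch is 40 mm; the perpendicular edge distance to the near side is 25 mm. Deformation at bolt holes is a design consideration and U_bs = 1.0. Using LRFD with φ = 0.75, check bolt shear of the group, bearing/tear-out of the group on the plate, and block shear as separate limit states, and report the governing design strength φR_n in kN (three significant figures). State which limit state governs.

119 kN (bolt shear governs)

Bolt shear: A_b = π·12²/4 = 113.1 mm²; R_n = 469 × 113.1 × 3 × 1 / 1000 = 159.1 kN → 0.75 × 159.1 = 119 kN.
Bearing: edge l_c = 18, r_n = 172.8 kN; interior l_c = 26, r_n = 230.4 kN; R_n = 172.8 + 2·230.4 = 633.6 kN → 475 kN.
Block shear: A_gv = 2100, A_nv = 1300, A_nt = 340 mm²; R_n = min(0.6F_uA_nv, 0.6F_yA_gv) + U_bs·F_u·A_nt = 448 kN → 336 kN.
Bolt shear governs: 119 kN.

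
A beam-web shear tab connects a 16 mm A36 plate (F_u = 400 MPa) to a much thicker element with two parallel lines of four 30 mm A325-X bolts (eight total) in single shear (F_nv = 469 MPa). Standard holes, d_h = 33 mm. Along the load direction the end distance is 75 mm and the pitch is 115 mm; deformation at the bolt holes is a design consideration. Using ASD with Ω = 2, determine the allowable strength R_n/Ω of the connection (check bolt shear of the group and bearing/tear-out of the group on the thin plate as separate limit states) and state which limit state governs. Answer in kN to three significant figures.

1330 kN (bolt shear governs)

Bolt shear: A_b = π·30²/4 = 706.9 mm²; R_n = 469 × 706.9 × 8 × 1 / 1000 = 2652 kN → 2652 / 2 = 1330 kN.
Bearing (1.2 l_c t F_u ≤ 2.4 d t F_u): upper limit = 2.4·30·16·400 / 1000 = 460.8 kN.
  Edge l_c = 75 − 33/2 = 58.5 → r_n = 449.3 kN; interior l_c = 115 − 33 = 82 → r_n = 460.8 kN.
  R_n,bearing = 2·449.3 + 6·460.8 = 3663 kN → 3663 / 2 = 1830 kN.
Bolt shear governs: 1330 kN.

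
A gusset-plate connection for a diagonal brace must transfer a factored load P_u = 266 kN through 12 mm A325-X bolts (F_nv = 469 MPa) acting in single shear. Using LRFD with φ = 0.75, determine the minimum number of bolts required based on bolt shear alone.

A_b = π·12²/4 = 113.1 mm².
Per-bolt design strength φR_n = 0.75 × 469 × 113.1 × 1 / 1000 = 39.78 kN.
n ≥ 266 / 39.78 = 6.686 → use 7 bolts.

7 bolts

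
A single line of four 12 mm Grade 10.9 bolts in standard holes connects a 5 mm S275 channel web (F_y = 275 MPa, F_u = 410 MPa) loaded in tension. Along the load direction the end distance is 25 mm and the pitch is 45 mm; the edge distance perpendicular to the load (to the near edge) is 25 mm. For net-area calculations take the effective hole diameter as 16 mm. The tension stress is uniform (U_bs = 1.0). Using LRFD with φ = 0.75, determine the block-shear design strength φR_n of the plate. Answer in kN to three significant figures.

122 kN

Shear plane L_v = 25 + 3·45 = 160 mm; A_gv = 160 × 5 = 800 mm².
A_nv = (160 − 3.5·16) × 5 = 520 mm².
A_nt = (25 − 0.5·16) × 5 = 85 mm².
0.6 F_u A_nv = 127.9 kN; 0.6 F_y A_gv = 132 kN → shear rupture governs the shear term.
R_n = 127.9 + 1.0 × 410 × 85 / 1000 = 162.8 kN.
Design strength φR_n = 0.75 × 162.8 = 122 kN.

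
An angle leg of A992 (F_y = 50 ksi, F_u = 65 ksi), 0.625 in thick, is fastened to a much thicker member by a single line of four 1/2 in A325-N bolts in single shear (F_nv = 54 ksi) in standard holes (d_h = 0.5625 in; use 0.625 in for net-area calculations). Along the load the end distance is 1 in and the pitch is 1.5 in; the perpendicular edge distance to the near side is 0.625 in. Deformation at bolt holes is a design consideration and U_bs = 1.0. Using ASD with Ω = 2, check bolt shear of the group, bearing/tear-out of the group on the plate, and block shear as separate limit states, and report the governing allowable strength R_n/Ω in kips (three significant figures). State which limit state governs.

Bolt shear: A_b = π·0.5²/4 = 0.1963 in²; R_n = 54 × 0.1963 × 4 × 1 = 42.41 kips → 42.41 / 2 = 21.2 kips.
Bearing: edge l_c = 0.7188, r_n = 35.04 kips; interior l_c = 0.9375, r_n = 45.7 kips; R_n = 35.04 + 3·45.7 = 172.1 kips → 86.1 kips.
Block shear: A_gv = 3.438, A_nv = 2.07, A_nt = 0.1953 in²; R_n = min(0.6F_uA_nv, 0.6F_yA_gv) + U_bs·F_u·A_nt = 93.44 kips → 46.7 kips.
Bolt shear governs: 21.2 kips.

21.2 kips (bolt shear governs)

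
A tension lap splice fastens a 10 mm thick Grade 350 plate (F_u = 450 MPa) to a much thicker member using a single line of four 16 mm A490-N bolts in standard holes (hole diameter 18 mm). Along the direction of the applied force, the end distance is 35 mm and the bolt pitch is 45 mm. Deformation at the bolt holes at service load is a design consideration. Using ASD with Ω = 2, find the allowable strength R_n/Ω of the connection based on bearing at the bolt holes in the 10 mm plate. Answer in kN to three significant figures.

289 kN

Per bolt r_n = 1.2 l_c t F_u ≤ 2.4 d t F_u; upper limit = 2.4 × 16 × 10 × 450 / 1000 = 172.8 kN.
Edge bolt: l_c = 35 − 18/2 = 26 mm → 1.2 × 26 × 10 × 450 / 1000 = 140.4 → r_n = 140.4 kN.
Interior bolts: l_c = 45 − 18 = 27 mm → 1.2 × 27 × 10 × 450 / 1000 = 145.8 → r_n = 145.8 kN.
R_n = 1 × 140.4 + 3 × 145.8 = 577.8 kN.
Allowable strength R_n/Ω = 577.8 / 2 = 289 kN.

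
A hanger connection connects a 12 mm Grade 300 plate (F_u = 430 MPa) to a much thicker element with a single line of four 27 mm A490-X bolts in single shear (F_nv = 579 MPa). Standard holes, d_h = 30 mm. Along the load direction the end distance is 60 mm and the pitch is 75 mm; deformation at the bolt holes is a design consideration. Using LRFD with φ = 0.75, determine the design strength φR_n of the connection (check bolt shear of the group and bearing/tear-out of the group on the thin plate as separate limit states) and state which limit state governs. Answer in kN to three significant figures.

836 kN (bearing governs)

Bolt shear: A_b = π·27²/4 = 572.6 mm²; R_n = 579 × 572.6 × 4 × 1 / 1000 = 1326 kN → 0.75 × 1326 = 995 kN.
Bearing (1.2 l_c t F_u ≤ 2.4 d t F_u): upper limit = 2.4·27·12·430 / 1000 = 334.4 kN.
  Edge l_c = 60 − 30/2 = 45 → r_n = 278.6 kN; interior l_c = 75 − 30 = 45 → r_n = 278.6 kN.
  R_n,bearing = 1·278.6 + 3·278.6 = 1115 kN → 0.75 × 1115 = 836 kN.
Bearing governs: 836 kN.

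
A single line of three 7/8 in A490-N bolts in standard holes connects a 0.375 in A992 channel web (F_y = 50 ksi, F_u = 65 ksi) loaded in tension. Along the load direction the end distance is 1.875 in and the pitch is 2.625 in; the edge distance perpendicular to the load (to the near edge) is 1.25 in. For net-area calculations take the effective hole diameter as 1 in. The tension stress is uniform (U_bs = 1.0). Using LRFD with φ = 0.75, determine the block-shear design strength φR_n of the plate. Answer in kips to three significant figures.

Shear plane L_v = 1.875 + 2·2.625 = 7.125 in; A_gv = 7.125 × 0.375 = 2.672 in².
A_nv = (7.125 − 2.5·1) × 0.375 = 1.734 in².
A_nt = (1.25 − 0.5·1) × 0.375 = 0.2812 in².
0.6 F_u A_nv = 67.64 kips; 0.6 F_y A_gv = 80.16 kips → shear rupture governs the shear term.
R_n = 67.64 + 1.0 × 65 × 0.2812 = 85.92 kips.
Design strength φR_n = 0.75 × 85.92 = 64.4 kips.

64.4 kips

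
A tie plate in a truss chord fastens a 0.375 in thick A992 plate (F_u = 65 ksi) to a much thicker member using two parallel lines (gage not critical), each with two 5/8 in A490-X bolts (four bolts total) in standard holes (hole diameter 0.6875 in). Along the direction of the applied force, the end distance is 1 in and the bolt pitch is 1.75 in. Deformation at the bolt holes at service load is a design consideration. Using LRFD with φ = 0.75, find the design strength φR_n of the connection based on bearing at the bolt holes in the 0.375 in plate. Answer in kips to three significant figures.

75.4 kips

Per bolt r_n = 1.2 l_c t F_u ≤ 2.4 d t F_u; upper limit = 2.4 × 0.625 × 0.375 × 65 = 36.56 kips.
Edge bolt: l_c = 1 − 0.6875/2 = 0.6562 in → 1.2 × 0.6562 × 0.375 × 65 = 19.2 → r_n = 19.2 kips.
Interior bolts: l_c = 1.75 − 0.6875 = 1.062 in → 1.2 × 1.062 × 0.375 × 65 = 31.08 → r_n = 31.08 kips.
R_n = 2 × 19.2 + 2 × 31.08 = 100.5 kips.
Design strength φR_n = 0.75 × 100.5 = 75.4 kips.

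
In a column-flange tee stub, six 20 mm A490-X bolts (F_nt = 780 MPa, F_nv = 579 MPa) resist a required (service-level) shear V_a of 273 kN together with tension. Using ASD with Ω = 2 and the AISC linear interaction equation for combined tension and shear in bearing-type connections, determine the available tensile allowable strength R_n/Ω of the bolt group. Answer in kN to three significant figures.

A_b = π·20²/4 = 314.2 mm²; f_rv = 273 × 1000 / (6 × 314.2) = 144.8 MPa.
F'_nt = 1.3 F_nt − (Ω F_nt / F_nv) f_rv = 1.3·780 − (2·780/579)·144.8 = 623.8 MPa, capped at F_nt → F'_nt = 623.8 MPa.
R_n = F'_nt · A_b · n = 623.8 × 314.2 × 6 / 1000 = 1176 kN.
Allowable strength R_n/Ω = 1176 / 2 = 588 kN.

588 kN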